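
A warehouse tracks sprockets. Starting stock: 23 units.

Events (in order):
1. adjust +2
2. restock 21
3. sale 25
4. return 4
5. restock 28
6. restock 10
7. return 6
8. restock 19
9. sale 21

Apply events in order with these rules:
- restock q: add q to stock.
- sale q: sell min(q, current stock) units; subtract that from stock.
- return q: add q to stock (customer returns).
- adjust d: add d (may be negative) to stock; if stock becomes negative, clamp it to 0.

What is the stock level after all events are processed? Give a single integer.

Processing events:
Start: stock = 23
  Event 1 (adjust +2): 23 + 2 = 25
  Event 2 (restock 21): 25 + 21 = 46
  Event 3 (sale 25): sell min(25,46)=25. stock: 46 - 25 = 21. total_sold = 25
  Event 4 (return 4): 21 + 4 = 25
  Event 5 (restock 28): 25 + 28 = 53
  Event 6 (restock 10): 53 + 10 = 63
  Event 7 (return 6): 63 + 6 = 69
  Event 8 (restock 19): 69 + 19 = 88
  Event 9 (sale 21): sell min(21,88)=21. stock: 88 - 21 = 67. total_sold = 46
Final: stock = 67, total_sold = 46

Answer: 67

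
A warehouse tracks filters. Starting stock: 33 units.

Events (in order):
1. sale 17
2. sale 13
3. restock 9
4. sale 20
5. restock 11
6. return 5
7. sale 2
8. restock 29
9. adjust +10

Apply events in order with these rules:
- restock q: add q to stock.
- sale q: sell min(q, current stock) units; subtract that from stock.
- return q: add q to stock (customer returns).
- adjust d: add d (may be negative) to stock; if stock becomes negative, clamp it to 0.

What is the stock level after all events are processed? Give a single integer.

Answer: 53

Derivation:
Processing events:
Start: stock = 33
  Event 1 (sale 17): sell min(17,33)=17. stock: 33 - 17 = 16. total_sold = 17
  Event 2 (sale 13): sell min(13,16)=13. stock: 16 - 13 = 3. total_sold = 30
  Event 3 (restock 9): 3 + 9 = 12
  Event 4 (sale 20): sell min(20,12)=12. stock: 12 - 12 = 0. total_sold = 42
  Event 5 (restock 11): 0 + 11 = 11
  Event 6 (return 5): 11 + 5 = 16
  Event 7 (sale 2): sell min(2,16)=2. stock: 16 - 2 = 14. total_sold = 44
  Event 8 (restock 29): 14 + 29 = 43
  Event 9 (adjust +10): 43 + 10 = 53
Final: stock = 53, total_sold = 44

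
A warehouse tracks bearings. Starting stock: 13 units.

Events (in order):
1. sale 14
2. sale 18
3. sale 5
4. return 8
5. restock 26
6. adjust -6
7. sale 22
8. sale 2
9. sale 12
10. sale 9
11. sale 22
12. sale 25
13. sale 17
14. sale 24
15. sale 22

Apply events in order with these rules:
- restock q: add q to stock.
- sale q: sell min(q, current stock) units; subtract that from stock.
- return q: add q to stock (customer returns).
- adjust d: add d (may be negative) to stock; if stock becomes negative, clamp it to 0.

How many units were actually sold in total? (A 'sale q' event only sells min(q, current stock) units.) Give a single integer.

Answer: 41

Derivation:
Processing events:
Start: stock = 13
  Event 1 (sale 14): sell min(14,13)=13. stock: 13 - 13 = 0. total_sold = 13
  Event 2 (sale 18): sell min(18,0)=0. stock: 0 - 0 = 0. total_sold = 13
  Event 3 (sale 5): sell min(5,0)=0. stock: 0 - 0 = 0. total_sold = 13
  Event 4 (return 8): 0 + 8 = 8
  Event 5 (restock 26): 8 + 26 = 34
  Event 6 (adjust -6): 34 + -6 = 28
  Event 7 (sale 22): sell min(22,28)=22. stock: 28 - 22 = 6. total_sold = 35
  Event 8 (sale 2): sell min(2,6)=2. stock: 6 - 2 = 4. total_sold = 37
  Event 9 (sale 12): sell min(12,4)=4. stock: 4 - 4 = 0. total_sold = 41
  Event 10 (sale 9): sell min(9,0)=0. stock: 0 - 0 = 0. total_sold = 41
  Event 11 (sale 22): sell min(22,0)=0. stock: 0 - 0 = 0. total_sold = 41
  Event 12 (sale 25): sell min(25,0)=0. stock: 0 - 0 = 0. total_sold = 41
  Event 13 (sale 17): sell min(17,0)=0. stock: 0 - 0 = 0. total_sold = 41
  Event 14 (sale 24): sell min(24,0)=0. stock: 0 - 0 = 0. total_sold = 41
  Event 15 (sale 22): sell min(22,0)=0. stock: 0 - 0 = 0. total_sold = 41
Final: stock = 0, total_sold = 41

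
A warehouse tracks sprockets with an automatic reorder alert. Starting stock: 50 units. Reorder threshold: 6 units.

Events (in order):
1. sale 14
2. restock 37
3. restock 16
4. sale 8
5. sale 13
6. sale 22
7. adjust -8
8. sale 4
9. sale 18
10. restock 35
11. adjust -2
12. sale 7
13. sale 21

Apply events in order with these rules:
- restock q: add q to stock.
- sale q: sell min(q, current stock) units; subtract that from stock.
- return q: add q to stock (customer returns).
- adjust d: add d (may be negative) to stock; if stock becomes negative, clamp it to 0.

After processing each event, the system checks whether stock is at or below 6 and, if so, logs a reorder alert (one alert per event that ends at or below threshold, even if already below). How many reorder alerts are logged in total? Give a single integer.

Answer: 0

Derivation:
Processing events:
Start: stock = 50
  Event 1 (sale 14): sell min(14,50)=14. stock: 50 - 14 = 36. total_sold = 14
  Event 2 (restock 37): 36 + 37 = 73
  Event 3 (restock 16): 73 + 16 = 89
  Event 4 (sale 8): sell min(8,89)=8. stock: 89 - 8 = 81. total_sold = 22
  Event 5 (sale 13): sell min(13,81)=13. stock: 81 - 13 = 68. total_sold = 35
  Event 6 (sale 22): sell min(22,68)=22. stock: 68 - 22 = 46. total_sold = 57
  Event 7 (adjust -8): 46 + -8 = 38
  Event 8 (sale 4): sell min(4,38)=4. stock: 38 - 4 = 34. total_sold = 61
  Event 9 (sale 18): sell min(18,34)=18. stock: 34 - 18 = 16. total_sold = 79
  Event 10 (restock 35): 16 + 35 = 51
  Event 11 (adjust -2): 51 + -2 = 49
  Event 12 (sale 7): sell min(7,49)=7. stock: 49 - 7 = 42. total_sold = 86
  Event 13 (sale 21): sell min(21,42)=21. stock: 42 - 21 = 21. total_sold = 107
Final: stock = 21, total_sold = 107

Checking against threshold 6:
  After event 1: stock=36 > 6
  After event 2: stock=73 > 6
  After event 3: stock=89 > 6
  After event 4: stock=81 > 6
  After event 5: stock=68 > 6
  After event 6: stock=46 > 6
  After event 7: stock=38 > 6
  After event 8: stock=34 > 6
  After event 9: stock=16 > 6
  After event 10: stock=51 > 6
  After event 11: stock=49 > 6
  After event 12: stock=42 > 6
  After event 13: stock=21 > 6
Alert events: []. Count = 0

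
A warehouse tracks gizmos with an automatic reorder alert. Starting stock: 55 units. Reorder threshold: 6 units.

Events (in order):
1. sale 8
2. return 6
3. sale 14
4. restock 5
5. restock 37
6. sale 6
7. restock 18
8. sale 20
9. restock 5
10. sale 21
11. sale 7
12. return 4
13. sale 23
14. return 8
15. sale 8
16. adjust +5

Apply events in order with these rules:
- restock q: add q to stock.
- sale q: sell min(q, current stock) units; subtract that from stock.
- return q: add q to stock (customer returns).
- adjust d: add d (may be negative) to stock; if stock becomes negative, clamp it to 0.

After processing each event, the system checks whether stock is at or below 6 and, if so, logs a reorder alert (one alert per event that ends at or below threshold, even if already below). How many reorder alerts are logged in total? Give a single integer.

Processing events:
Start: stock = 55
  Event 1 (sale 8): sell min(8,55)=8. stock: 55 - 8 = 47. total_sold = 8
  Event 2 (return 6): 47 + 6 = 53
  Event 3 (sale 14): sell min(14,53)=14. stock: 53 - 14 = 39. total_sold = 22
  Event 4 (restock 5): 39 + 5 = 44
  Event 5 (restock 37): 44 + 37 = 81
  Event 6 (sale 6): sell min(6,81)=6. stock: 81 - 6 = 75. total_sold = 28
  Event 7 (restock 18): 75 + 18 = 93
  Event 8 (sale 20): sell min(20,93)=20. stock: 93 - 20 = 73. total_sold = 48
  Event 9 (restock 5): 73 + 5 = 78
  Event 10 (sale 21): sell min(21,78)=21. stock: 78 - 21 = 57. total_sold = 69
  Event 11 (sale 7): sell min(7,57)=7. stock: 57 - 7 = 50. total_sold = 76
  Event 12 (return 4): 50 + 4 = 54
  Event 13 (sale 23): sell min(23,54)=23. stock: 54 - 23 = 31. total_sold = 99
  Event 14 (return 8): 31 + 8 = 39
  Event 15 (sale 8): sell min(8,39)=8. stock: 39 - 8 = 31. total_sold = 107
  Event 16 (adjust +5): 31 + 5 = 36
Final: stock = 36, total_sold = 107

Checking against threshold 6:
  After event 1: stock=47 > 6
  After event 2: stock=53 > 6
  After event 3: stock=39 > 6
  After event 4: stock=44 > 6
  After event 5: stock=81 > 6
  After event 6: stock=75 > 6
  After event 7: stock=93 > 6
  After event 8: stock=73 > 6
  After event 9: stock=78 > 6
  After event 10: stock=57 > 6
  After event 11: stock=50 > 6
  After event 12: stock=54 > 6
  After event 13: stock=31 > 6
  After event 14: stock=39 > 6
  After event 15: stock=31 > 6
  After event 16: stock=36 > 6
Alert events: []. Count = 0

Answer: 0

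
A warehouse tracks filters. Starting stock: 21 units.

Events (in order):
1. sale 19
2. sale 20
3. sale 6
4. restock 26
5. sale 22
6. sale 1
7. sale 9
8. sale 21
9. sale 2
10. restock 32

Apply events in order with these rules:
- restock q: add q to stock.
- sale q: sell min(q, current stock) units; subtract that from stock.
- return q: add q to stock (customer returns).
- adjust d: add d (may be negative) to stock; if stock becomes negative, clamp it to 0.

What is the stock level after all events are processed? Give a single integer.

Processing events:
Start: stock = 21
  Event 1 (sale 19): sell min(19,21)=19. stock: 21 - 19 = 2. total_sold = 19
  Event 2 (sale 20): sell min(20,2)=2. stock: 2 - 2 = 0. total_sold = 21
  Event 3 (sale 6): sell min(6,0)=0. stock: 0 - 0 = 0. total_sold = 21
  Event 4 (restock 26): 0 + 26 = 26
  Event 5 (sale 22): sell min(22,26)=22. stock: 26 - 22 = 4. total_sold = 43
  Event 6 (sale 1): sell min(1,4)=1. stock: 4 - 1 = 3. total_sold = 44
  Event 7 (sale 9): sell min(9,3)=3. stock: 3 - 3 = 0. total_sold = 47
  Event 8 (sale 21): sell min(21,0)=0. stock: 0 - 0 = 0. total_sold = 47
  Event 9 (sale 2): sell min(2,0)=0. stock: 0 - 0 = 0. total_sold = 47
  Event 10 (restock 32): 0 + 32 = 32
Final: stock = 32, total_sold = 47

Answer: 32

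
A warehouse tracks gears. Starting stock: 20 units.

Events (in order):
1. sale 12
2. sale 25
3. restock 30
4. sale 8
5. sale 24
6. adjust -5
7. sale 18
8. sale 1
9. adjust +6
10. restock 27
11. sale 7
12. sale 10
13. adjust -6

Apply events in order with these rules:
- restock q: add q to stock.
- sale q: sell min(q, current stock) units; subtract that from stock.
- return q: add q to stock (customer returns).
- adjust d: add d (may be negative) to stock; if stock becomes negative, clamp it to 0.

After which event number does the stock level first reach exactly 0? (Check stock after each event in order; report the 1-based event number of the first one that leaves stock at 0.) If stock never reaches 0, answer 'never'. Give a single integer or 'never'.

Answer: 2

Derivation:
Processing events:
Start: stock = 20
  Event 1 (sale 12): sell min(12,20)=12. stock: 20 - 12 = 8. total_sold = 12
  Event 2 (sale 25): sell min(25,8)=8. stock: 8 - 8 = 0. total_sold = 20
  Event 3 (restock 30): 0 + 30 = 30
  Event 4 (sale 8): sell min(8,30)=8. stock: 30 - 8 = 22. total_sold = 28
  Event 5 (sale 24): sell min(24,22)=22. stock: 22 - 22 = 0. total_sold = 50
  Event 6 (adjust -5): 0 + -5 = 0 (clamped to 0)
  Event 7 (sale 18): sell min(18,0)=0. stock: 0 - 0 = 0. total_sold = 50
  Event 8 (sale 1): sell min(1,0)=0. stock: 0 - 0 = 0. total_sold = 50
  Event 9 (adjust +6): 0 + 6 = 6
  Event 10 (restock 27): 6 + 27 = 33
  Event 11 (sale 7): sell min(7,33)=7. stock: 33 - 7 = 26. total_sold = 57
  Event 12 (sale 10): sell min(10,26)=10. stock: 26 - 10 = 16. total_sold = 67
  Event 13 (adjust -6): 16 + -6 = 10
Final: stock = 10, total_sold = 67

First zero at event 2.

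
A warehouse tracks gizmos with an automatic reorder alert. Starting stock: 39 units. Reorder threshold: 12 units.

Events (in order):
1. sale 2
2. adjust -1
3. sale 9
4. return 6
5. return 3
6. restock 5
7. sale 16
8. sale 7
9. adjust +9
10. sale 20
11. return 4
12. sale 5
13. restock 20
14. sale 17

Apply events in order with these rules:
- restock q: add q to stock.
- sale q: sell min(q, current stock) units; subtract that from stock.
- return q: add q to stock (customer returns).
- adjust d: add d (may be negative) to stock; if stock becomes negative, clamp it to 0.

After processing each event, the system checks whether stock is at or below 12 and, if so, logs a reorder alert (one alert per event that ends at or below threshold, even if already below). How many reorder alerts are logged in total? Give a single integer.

Answer: 4

Derivation:
Processing events:
Start: stock = 39
  Event 1 (sale 2): sell min(2,39)=2. stock: 39 - 2 = 37. total_sold = 2
  Event 2 (adjust -1): 37 + -1 = 36
  Event 3 (sale 9): sell min(9,36)=9. stock: 36 - 9 = 27. total_sold = 11
  Event 4 (return 6): 27 + 6 = 33
  Event 5 (return 3): 33 + 3 = 36
  Event 6 (restock 5): 36 + 5 = 41
  Event 7 (sale 16): sell min(16,41)=16. stock: 41 - 16 = 25. total_sold = 27
  Event 8 (sale 7): sell min(7,25)=7. stock: 25 - 7 = 18. total_sold = 34
  Event 9 (adjust +9): 18 + 9 = 27
  Event 10 (sale 20): sell min(20,27)=20. stock: 27 - 20 = 7. total_sold = 54
  Event 11 (return 4): 7 + 4 = 11
  Event 12 (sale 5): sell min(5,11)=5. stock: 11 - 5 = 6. total_sold = 59
  Event 13 (restock 20): 6 + 20 = 26
  Event 14 (sale 17): sell min(17,26)=17. stock: 26 - 17 = 9. total_sold = 76
Final: stock = 9, total_sold = 76

Checking against threshold 12:
  After event 1: stock=37 > 12
  After event 2: stock=36 > 12
  After event 3: stock=27 > 12
  After event 4: stock=33 > 12
  After event 5: stock=36 > 12
  After event 6: stock=41 > 12
  After event 7: stock=25 > 12
  After event 8: stock=18 > 12
  After event 9: stock=27 > 12
  After event 10: stock=7 <= 12 -> ALERT
  After event 11: stock=11 <= 12 -> ALERT
  After event 12: stock=6 <= 12 -> ALERT
  After event 13: stock=26 > 12
  After event 14: stock=9 <= 12 -> ALERT
Alert events: [10, 11, 12, 14]. Count = 4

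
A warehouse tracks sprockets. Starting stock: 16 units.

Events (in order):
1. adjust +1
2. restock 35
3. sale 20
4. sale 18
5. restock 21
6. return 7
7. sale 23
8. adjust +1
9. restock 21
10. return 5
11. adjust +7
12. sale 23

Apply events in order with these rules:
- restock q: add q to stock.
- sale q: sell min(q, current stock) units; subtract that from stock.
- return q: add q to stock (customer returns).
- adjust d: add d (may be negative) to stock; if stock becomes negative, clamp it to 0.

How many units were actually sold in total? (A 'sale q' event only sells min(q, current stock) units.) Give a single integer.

Processing events:
Start: stock = 16
  Event 1 (adjust +1): 16 + 1 = 17
  Event 2 (restock 35): 17 + 35 = 52
  Event 3 (sale 20): sell min(20,52)=20. stock: 52 - 20 = 32. total_sold = 20
  Event 4 (sale 18): sell min(18,32)=18. stock: 32 - 18 = 14. total_sold = 38
  Event 5 (restock 21): 14 + 21 = 35
  Event 6 (return 7): 35 + 7 = 42
  Event 7 (sale 23): sell min(23,42)=23. stock: 42 - 23 = 19. total_sold = 61
  Event 8 (adjust +1): 19 + 1 = 20
  Event 9 (restock 21): 20 + 21 = 41
  Event 10 (return 5): 41 + 5 = 46
  Event 11 (adjust +7): 46 + 7 = 53
  Event 12 (sale 23): sell min(23,53)=23. stock: 53 - 23 = 30. total_sold = 84
Final: stock = 30, total_sold = 84

Answer: 84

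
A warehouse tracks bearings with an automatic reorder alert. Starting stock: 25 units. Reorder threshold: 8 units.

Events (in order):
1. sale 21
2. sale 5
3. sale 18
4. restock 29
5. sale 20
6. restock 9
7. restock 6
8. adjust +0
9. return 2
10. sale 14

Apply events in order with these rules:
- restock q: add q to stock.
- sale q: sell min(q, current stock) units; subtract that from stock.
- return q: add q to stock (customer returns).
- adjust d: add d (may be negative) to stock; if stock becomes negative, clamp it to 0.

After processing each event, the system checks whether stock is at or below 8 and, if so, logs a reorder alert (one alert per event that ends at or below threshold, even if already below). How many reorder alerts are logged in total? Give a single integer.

Answer: 3

Derivation:
Processing events:
Start: stock = 25
  Event 1 (sale 21): sell min(21,25)=21. stock: 25 - 21 = 4. total_sold = 21
  Event 2 (sale 5): sell min(5,4)=4. stock: 4 - 4 = 0. total_sold = 25
  Event 3 (sale 18): sell min(18,0)=0. stock: 0 - 0 = 0. total_sold = 25
  Event 4 (restock 29): 0 + 29 = 29
  Event 5 (sale 20): sell min(20,29)=20. stock: 29 - 20 = 9. total_sold = 45
  Event 6 (restock 9): 9 + 9 = 18
  Event 7 (restock 6): 18 + 6 = 24
  Event 8 (adjust +0): 24 + 0 = 24
  Event 9 (return 2): 24 + 2 = 26
  Event 10 (sale 14): sell min(14,26)=14. stock: 26 - 14 = 12. total_sold = 59
Final: stock = 12, total_sold = 59

Checking against threshold 8:
  After event 1: stock=4 <= 8 -> ALERT
  After event 2: stock=0 <= 8 -> ALERT
  After event 3: stock=0 <= 8 -> ALERT
  After event 4: stock=29 > 8
  After event 5: stock=9 > 8
  After event 6: stock=18 > 8
  After event 7: stock=24 > 8
  After event 8: stock=24 > 8
  After event 9: stock=26 > 8
  After event 10: stock=12 > 8
Alert events: [1, 2, 3]. Count = 3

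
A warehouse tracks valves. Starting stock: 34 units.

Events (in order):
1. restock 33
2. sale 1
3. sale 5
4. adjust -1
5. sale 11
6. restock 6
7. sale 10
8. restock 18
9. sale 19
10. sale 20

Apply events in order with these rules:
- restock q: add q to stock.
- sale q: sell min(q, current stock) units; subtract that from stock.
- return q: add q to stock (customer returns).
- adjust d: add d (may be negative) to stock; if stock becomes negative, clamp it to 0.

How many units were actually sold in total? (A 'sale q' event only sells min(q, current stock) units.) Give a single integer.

Answer: 66

Derivation:
Processing events:
Start: stock = 34
  Event 1 (restock 33): 34 + 33 = 67
  Event 2 (sale 1): sell min(1,67)=1. stock: 67 - 1 = 66. total_sold = 1
  Event 3 (sale 5): sell min(5,66)=5. stock: 66 - 5 = 61. total_sold = 6
  Event 4 (adjust -1): 61 + -1 = 60
  Event 5 (sale 11): sell min(11,60)=11. stock: 60 - 11 = 49. total_sold = 17
  Event 6 (restock 6): 49 + 6 = 55
  Event 7 (sale 10): sell min(10,55)=10. stock: 55 - 10 = 45. total_sold = 27
  Event 8 (restock 18): 45 + 18 = 63
  Event 9 (sale 19): sell min(19,63)=19. stock: 63 - 19 = 44. total_sold = 46
  Event 10 (sale 20): sell min(20,44)=20. stock: 44 - 20 = 24. total_sold = 66
Final: stock = 24, total_sold = 66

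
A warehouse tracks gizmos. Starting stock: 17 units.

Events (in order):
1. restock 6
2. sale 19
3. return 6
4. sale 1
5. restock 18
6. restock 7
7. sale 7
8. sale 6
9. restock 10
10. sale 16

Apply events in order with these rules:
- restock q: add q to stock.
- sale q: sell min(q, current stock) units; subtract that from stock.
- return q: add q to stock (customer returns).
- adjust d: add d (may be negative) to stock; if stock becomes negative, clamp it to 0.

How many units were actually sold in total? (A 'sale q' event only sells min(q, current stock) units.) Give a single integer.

Processing events:
Start: stock = 17
  Event 1 (restock 6): 17 + 6 = 23
  Event 2 (sale 19): sell min(19,23)=19. stock: 23 - 19 = 4. total_sold = 19
  Event 3 (return 6): 4 + 6 = 10
  Event 4 (sale 1): sell min(1,10)=1. stock: 10 - 1 = 9. total_sold = 20
  Event 5 (restock 18): 9 + 18 = 27
  Event 6 (restock 7): 27 + 7 = 34
  Event 7 (sale 7): sell min(7,34)=7. stock: 34 - 7 = 27. total_sold = 27
  Event 8 (sale 6): sell min(6,27)=6. stock: 27 - 6 = 21. total_sold = 33
  Event 9 (restock 10): 21 + 10 = 31
  Event 10 (sale 16): sell min(16,31)=16. stock: 31 - 16 = 15. total_sold = 49
Final: stock = 15, total_sold = 49

Answer: 49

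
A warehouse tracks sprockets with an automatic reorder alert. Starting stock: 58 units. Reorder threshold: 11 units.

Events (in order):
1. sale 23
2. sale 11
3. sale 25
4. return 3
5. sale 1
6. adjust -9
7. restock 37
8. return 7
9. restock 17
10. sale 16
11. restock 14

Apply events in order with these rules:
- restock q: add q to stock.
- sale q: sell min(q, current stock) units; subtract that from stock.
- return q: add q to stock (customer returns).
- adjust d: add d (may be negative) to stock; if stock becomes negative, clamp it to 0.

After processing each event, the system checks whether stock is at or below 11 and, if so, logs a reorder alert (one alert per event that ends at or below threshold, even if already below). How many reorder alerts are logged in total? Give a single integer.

Answer: 4

Derivation:
Processing events:
Start: stock = 58
  Event 1 (sale 23): sell min(23,58)=23. stock: 58 - 23 = 35. total_sold = 23
  Event 2 (sale 11): sell min(11,35)=11. stock: 35 - 11 = 24. total_sold = 34
  Event 3 (sale 25): sell min(25,24)=24. stock: 24 - 24 = 0. total_sold = 58
  Event 4 (return 3): 0 + 3 = 3
  Event 5 (sale 1): sell min(1,3)=1. stock: 3 - 1 = 2. total_sold = 59
  Event 6 (adjust -9): 2 + -9 = 0 (clamped to 0)
  Event 7 (restock 37): 0 + 37 = 37
  Event 8 (return 7): 37 + 7 = 44
  Event 9 (restock 17): 44 + 17 = 61
  Event 10 (sale 16): sell min(16,61)=16. stock: 61 - 16 = 45. total_sold = 75
  Event 11 (restock 14): 45 + 14 = 59
Final: stock = 59, total_sold = 75

Checking against threshold 11:
  After event 1: stock=35 > 11
  After event 2: stock=24 > 11
  After event 3: stock=0 <= 11 -> ALERT
  After event 4: stock=3 <= 11 -> ALERT
  After event 5: stock=2 <= 11 -> ALERT
  After event 6: stock=0 <= 11 -> ALERT
  After event 7: stock=37 > 11
  After event 8: stock=44 > 11
  After event 9: stock=61 > 11
  After event 10: stock=45 > 11
  After event 11: stock=59 > 11
Alert events: [3, 4, 5, 6]. Count = 4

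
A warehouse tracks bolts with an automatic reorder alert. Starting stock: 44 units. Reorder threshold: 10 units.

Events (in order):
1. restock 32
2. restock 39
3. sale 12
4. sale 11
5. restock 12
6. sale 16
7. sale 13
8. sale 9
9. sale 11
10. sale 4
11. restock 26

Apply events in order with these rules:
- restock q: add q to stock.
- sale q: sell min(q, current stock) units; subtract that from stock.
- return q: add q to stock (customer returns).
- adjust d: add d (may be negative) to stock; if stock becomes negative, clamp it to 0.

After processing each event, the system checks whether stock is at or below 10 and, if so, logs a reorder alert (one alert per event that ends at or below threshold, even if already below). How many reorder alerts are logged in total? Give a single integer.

Answer: 0

Derivation:
Processing events:
Start: stock = 44
  Event 1 (restock 32): 44 + 32 = 76
  Event 2 (restock 39): 76 + 39 = 115
  Event 3 (sale 12): sell min(12,115)=12. stock: 115 - 12 = 103. total_sold = 12
  Event 4 (sale 11): sell min(11,103)=11. stock: 103 - 11 = 92. total_sold = 23
  Event 5 (restock 12): 92 + 12 = 104
  Event 6 (sale 16): sell min(16,104)=16. stock: 104 - 16 = 88. total_sold = 39
  Event 7 (sale 13): sell min(13,88)=13. stock: 88 - 13 = 75. total_sold = 52
  Event 8 (sale 9): sell min(9,75)=9. stock: 75 - 9 = 66. total_sold = 61
  Event 9 (sale 11): sell min(11,66)=11. stock: 66 - 11 = 55. total_sold = 72
  Event 10 (sale 4): sell min(4,55)=4. stock: 55 - 4 = 51. total_sold = 76
  Event 11 (restock 26): 51 + 26 = 77
Final: stock = 77, total_sold = 76

Checking against threshold 10:
  After event 1: stock=76 > 10
  After event 2: stock=115 > 10
  After event 3: stock=103 > 10
  After event 4: stock=92 > 10
  After event 5: stock=104 > 10
  After event 6: stock=88 > 10
  After event 7: stock=75 > 10
  After event 8: stock=66 > 10
  After event 9: stock=55 > 10
  After event 10: stock=51 > 10
  After event 11: stock=77 > 10
Alert events: []. Count = 0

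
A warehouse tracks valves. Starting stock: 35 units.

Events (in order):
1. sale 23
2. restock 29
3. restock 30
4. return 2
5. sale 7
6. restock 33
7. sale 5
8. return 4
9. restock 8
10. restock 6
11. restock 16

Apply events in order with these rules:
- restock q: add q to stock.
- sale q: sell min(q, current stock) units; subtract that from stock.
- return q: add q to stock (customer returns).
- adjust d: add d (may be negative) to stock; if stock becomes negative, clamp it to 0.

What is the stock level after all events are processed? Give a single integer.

Processing events:
Start: stock = 35
  Event 1 (sale 23): sell min(23,35)=23. stock: 35 - 23 = 12. total_sold = 23
  Event 2 (restock 29): 12 + 29 = 41
  Event 3 (restock 30): 41 + 30 = 71
  Event 4 (return 2): 71 + 2 = 73
  Event 5 (sale 7): sell min(7,73)=7. stock: 73 - 7 = 66. total_sold = 30
  Event 6 (restock 33): 66 + 33 = 99
  Event 7 (sale 5): sell min(5,99)=5. stock: 99 - 5 = 94. total_sold = 35
  Event 8 (return 4): 94 + 4 = 98
  Event 9 (restock 8): 98 + 8 = 106
  Event 10 (restock 6): 106 + 6 = 112
  Event 11 (restock 16): 112 + 16 = 128
Final: stock = 128, total_sold = 35

Answer: 128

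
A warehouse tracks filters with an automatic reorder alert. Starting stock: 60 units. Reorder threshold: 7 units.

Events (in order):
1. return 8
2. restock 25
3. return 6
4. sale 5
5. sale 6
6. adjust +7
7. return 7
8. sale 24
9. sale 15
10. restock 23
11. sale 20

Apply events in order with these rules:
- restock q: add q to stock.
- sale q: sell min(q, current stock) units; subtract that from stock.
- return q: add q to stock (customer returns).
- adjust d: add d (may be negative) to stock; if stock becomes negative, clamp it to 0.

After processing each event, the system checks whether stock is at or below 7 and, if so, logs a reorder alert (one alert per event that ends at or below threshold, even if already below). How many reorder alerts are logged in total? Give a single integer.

Processing events:
Start: stock = 60
  Event 1 (return 8): 60 + 8 = 68
  Event 2 (restock 25): 68 + 25 = 93
  Event 3 (return 6): 93 + 6 = 99
  Event 4 (sale 5): sell min(5,99)=5. stock: 99 - 5 = 94. total_sold = 5
  Event 5 (sale 6): sell min(6,94)=6. stock: 94 - 6 = 88. total_sold = 11
  Event 6 (adjust +7): 88 + 7 = 95
  Event 7 (return 7): 95 + 7 = 102
  Event 8 (sale 24): sell min(24,102)=24. stock: 102 - 24 = 78. total_sold = 35
  Event 9 (sale 15): sell min(15,78)=15. stock: 78 - 15 = 63. total_sold = 50
  Event 10 (restock 23): 63 + 23 = 86
  Event 11 (sale 20): sell min(20,86)=20. stock: 86 - 20 = 66. total_sold = 70
Final: stock = 66, total_sold = 70

Checking against threshold 7:
  After event 1: stock=68 > 7
  After event 2: stock=93 > 7
  After event 3: stock=99 > 7
  After event 4: stock=94 > 7
  After event 5: stock=88 > 7
  After event 6: stock=95 > 7
  After event 7: stock=102 > 7
  After event 8: stock=78 > 7
  After event 9: stock=63 > 7
  After event 10: stock=86 > 7
  After event 11: stock=66 > 7
Alert events: []. Count = 0

Answer: 0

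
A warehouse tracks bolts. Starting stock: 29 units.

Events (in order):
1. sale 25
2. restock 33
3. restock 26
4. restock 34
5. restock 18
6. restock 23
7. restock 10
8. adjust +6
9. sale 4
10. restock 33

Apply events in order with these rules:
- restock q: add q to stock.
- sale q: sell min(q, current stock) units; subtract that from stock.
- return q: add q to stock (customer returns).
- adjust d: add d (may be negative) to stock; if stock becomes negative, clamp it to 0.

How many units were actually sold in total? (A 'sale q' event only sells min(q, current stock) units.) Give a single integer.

Processing events:
Start: stock = 29
  Event 1 (sale 25): sell min(25,29)=25. stock: 29 - 25 = 4. total_sold = 25
  Event 2 (restock 33): 4 + 33 = 37
  Event 3 (restock 26): 37 + 26 = 63
  Event 4 (restock 34): 63 + 34 = 97
  Event 5 (restock 18): 97 + 18 = 115
  Event 6 (restock 23): 115 + 23 = 138
  Event 7 (restock 10): 138 + 10 = 148
  Event 8 (adjust +6): 148 + 6 = 154
  Event 9 (sale 4): sell min(4,154)=4. stock: 154 - 4 = 150. total_sold = 29
  Event 10 (restock 33): 150 + 33 = 183
Final: stock = 183, total_sold = 29

Answer: 29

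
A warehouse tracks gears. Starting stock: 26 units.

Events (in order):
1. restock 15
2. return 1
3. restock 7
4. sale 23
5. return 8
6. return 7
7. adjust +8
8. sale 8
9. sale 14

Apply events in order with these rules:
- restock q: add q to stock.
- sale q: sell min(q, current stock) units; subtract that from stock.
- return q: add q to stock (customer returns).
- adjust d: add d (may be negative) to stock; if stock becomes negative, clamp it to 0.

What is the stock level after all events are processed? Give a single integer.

Processing events:
Start: stock = 26
  Event 1 (restock 15): 26 + 15 = 41
  Event 2 (return 1): 41 + 1 = 42
  Event 3 (restock 7): 42 + 7 = 49
  Event 4 (sale 23): sell min(23,49)=23. stock: 49 - 23 = 26. total_sold = 23
  Event 5 (return 8): 26 + 8 = 34
  Event 6 (return 7): 34 + 7 = 41
  Event 7 (adjust +8): 41 + 8 = 49
  Event 8 (sale 8): sell min(8,49)=8. stock: 49 - 8 = 41. total_sold = 31
  Event 9 (sale 14): sell min(14,41)=14. stock: 41 - 14 = 27. total_sold = 45
Final: stock = 27, total_sold = 45

Answer: 27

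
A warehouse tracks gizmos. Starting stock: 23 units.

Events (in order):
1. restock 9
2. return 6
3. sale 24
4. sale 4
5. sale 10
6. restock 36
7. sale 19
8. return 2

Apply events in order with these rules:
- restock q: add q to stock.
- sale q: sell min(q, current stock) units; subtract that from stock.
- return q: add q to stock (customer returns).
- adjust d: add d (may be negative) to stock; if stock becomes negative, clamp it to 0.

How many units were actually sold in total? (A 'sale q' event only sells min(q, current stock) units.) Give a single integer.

Processing events:
Start: stock = 23
  Event 1 (restock 9): 23 + 9 = 32
  Event 2 (return 6): 32 + 6 = 38
  Event 3 (sale 24): sell min(24,38)=24. stock: 38 - 24 = 14. total_sold = 24
  Event 4 (sale 4): sell min(4,14)=4. stock: 14 - 4 = 10. total_sold = 28
  Event 5 (sale 10): sell min(10,10)=10. stock: 10 - 10 = 0. total_sold = 38
  Event 6 (restock 36): 0 + 36 = 36
  Event 7 (sale 19): sell min(19,36)=19. stock: 36 - 19 = 17. total_sold = 57
  Event 8 (return 2): 17 + 2 = 19
Final: stock = 19, total_sold = 57

Answer: 57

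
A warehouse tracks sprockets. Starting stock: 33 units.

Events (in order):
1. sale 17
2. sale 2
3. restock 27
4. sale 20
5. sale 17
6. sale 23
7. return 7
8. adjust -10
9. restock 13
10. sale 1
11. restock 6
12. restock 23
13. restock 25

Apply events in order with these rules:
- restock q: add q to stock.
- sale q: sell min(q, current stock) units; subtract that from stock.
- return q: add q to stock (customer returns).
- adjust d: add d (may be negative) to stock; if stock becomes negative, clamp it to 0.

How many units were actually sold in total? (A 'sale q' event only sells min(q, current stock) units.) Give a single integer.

Processing events:
Start: stock = 33
  Event 1 (sale 17): sell min(17,33)=17. stock: 33 - 17 = 16. total_sold = 17
  Event 2 (sale 2): sell min(2,16)=2. stock: 16 - 2 = 14. total_sold = 19
  Event 3 (restock 27): 14 + 27 = 41
  Event 4 (sale 20): sell min(20,41)=20. stock: 41 - 20 = 21. total_sold = 39
  Event 5 (sale 17): sell min(17,21)=17. stock: 21 - 17 = 4. total_sold = 56
  Event 6 (sale 23): sell min(23,4)=4. stock: 4 - 4 = 0. total_sold = 60
  Event 7 (return 7): 0 + 7 = 7
  Event 8 (adjust -10): 7 + -10 = 0 (clamped to 0)
  Event 9 (restock 13): 0 + 13 = 13
  Event 10 (sale 1): sell min(1,13)=1. stock: 13 - 1 = 12. total_sold = 61
  Event 11 (restock 6): 12 + 6 = 18
  Event 12 (restock 23): 18 + 23 = 41
  Event 13 (restock 25): 41 + 25 = 66
Final: stock = 66, total_sold = 61

Answer: 61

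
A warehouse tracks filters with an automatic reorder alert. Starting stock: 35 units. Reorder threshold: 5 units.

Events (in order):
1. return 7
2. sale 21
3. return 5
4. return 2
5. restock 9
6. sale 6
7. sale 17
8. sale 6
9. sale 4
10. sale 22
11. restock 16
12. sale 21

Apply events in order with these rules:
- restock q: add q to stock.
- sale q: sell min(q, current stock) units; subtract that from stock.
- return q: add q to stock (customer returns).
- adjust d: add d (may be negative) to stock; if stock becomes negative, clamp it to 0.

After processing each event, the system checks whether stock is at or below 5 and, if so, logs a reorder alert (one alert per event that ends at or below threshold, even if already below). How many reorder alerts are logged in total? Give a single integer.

Processing events:
Start: stock = 35
  Event 1 (return 7): 35 + 7 = 42
  Event 2 (sale 21): sell min(21,42)=21. stock: 42 - 21 = 21. total_sold = 21
  Event 3 (return 5): 21 + 5 = 26
  Event 4 (return 2): 26 + 2 = 28
  Event 5 (restock 9): 28 + 9 = 37
  Event 6 (sale 6): sell min(6,37)=6. stock: 37 - 6 = 31. total_sold = 27
  Event 7 (sale 17): sell min(17,31)=17. stock: 31 - 17 = 14. total_sold = 44
  Event 8 (sale 6): sell min(6,14)=6. stock: 14 - 6 = 8. total_sold = 50
  Event 9 (sale 4): sell min(4,8)=4. stock: 8 - 4 = 4. total_sold = 54
  Event 10 (sale 22): sell min(22,4)=4. stock: 4 - 4 = 0. total_sold = 58
  Event 11 (restock 16): 0 + 16 = 16
  Event 12 (sale 21): sell min(21,16)=16. stock: 16 - 16 = 0. total_sold = 74
Final: stock = 0, total_sold = 74

Checking against threshold 5:
  After event 1: stock=42 > 5
  After event 2: stock=21 > 5
  After event 3: stock=26 > 5
  After event 4: stock=28 > 5
  After event 5: stock=37 > 5
  After event 6: stock=31 > 5
  After event 7: stock=14 > 5
  After event 8: stock=8 > 5
  After event 9: stock=4 <= 5 -> ALERT
  After event 10: stock=0 <= 5 -> ALERT
  After event 11: stock=16 > 5
  After event 12: stock=0 <= 5 -> ALERT
Alert events: [9, 10, 12]. Count = 3

Answer: 3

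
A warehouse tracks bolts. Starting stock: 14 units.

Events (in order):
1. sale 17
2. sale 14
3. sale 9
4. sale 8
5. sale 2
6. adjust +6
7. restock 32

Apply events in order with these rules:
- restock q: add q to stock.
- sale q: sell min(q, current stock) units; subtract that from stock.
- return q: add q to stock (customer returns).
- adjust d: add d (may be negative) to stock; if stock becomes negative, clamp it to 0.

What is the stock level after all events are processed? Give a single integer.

Processing events:
Start: stock = 14
  Event 1 (sale 17): sell min(17,14)=14. stock: 14 - 14 = 0. total_sold = 14
  Event 2 (sale 14): sell min(14,0)=0. stock: 0 - 0 = 0. total_sold = 14
  Event 3 (sale 9): sell min(9,0)=0. stock: 0 - 0 = 0. total_sold = 14
  Event 4 (sale 8): sell min(8,0)=0. stock: 0 - 0 = 0. total_sold = 14
  Event 5 (sale 2): sell min(2,0)=0. stock: 0 - 0 = 0. total_sold = 14
  Event 6 (adjust +6): 0 + 6 = 6
  Event 7 (restock 32): 6 + 32 = 38
Final: stock = 38, total_sold = 14

Answer: 38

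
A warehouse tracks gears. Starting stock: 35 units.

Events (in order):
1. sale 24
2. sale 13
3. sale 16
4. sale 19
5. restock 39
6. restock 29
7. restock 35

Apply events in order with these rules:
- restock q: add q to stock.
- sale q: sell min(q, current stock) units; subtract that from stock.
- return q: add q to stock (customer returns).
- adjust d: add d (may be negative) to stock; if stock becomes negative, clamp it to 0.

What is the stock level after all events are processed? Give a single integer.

Processing events:
Start: stock = 35
  Event 1 (sale 24): sell min(24,35)=24. stock: 35 - 24 = 11. total_sold = 24
  Event 2 (sale 13): sell min(13,11)=11. stock: 11 - 11 = 0. total_sold = 35
  Event 3 (sale 16): sell min(16,0)=0. stock: 0 - 0 = 0. total_sold = 35
  Event 4 (sale 19): sell min(19,0)=0. stock: 0 - 0 = 0. total_sold = 35
  Event 5 (restock 39): 0 + 39 = 39
  Event 6 (restock 29): 39 + 29 = 68
  Event 7 (restock 35): 68 + 35 = 103
Final: stock = 103, total_sold = 35

Answer: 103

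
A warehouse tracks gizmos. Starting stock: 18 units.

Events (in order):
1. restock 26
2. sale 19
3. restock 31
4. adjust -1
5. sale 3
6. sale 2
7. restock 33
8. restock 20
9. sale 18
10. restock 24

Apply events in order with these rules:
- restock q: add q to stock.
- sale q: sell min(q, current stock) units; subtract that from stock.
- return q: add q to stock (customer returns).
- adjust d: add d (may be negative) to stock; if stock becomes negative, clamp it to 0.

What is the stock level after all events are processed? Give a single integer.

Answer: 109

Derivation:
Processing events:
Start: stock = 18
  Event 1 (restock 26): 18 + 26 = 44
  Event 2 (sale 19): sell min(19,44)=19. stock: 44 - 19 = 25. total_sold = 19
  Event 3 (restock 31): 25 + 31 = 56
  Event 4 (adjust -1): 56 + -1 = 55
  Event 5 (sale 3): sell min(3,55)=3. stock: 55 - 3 = 52. total_sold = 22
  Event 6 (sale 2): sell min(2,52)=2. stock: 52 - 2 = 50. total_sold = 24
  Event 7 (restock 33): 50 + 33 = 83
  Event 8 (restock 20): 83 + 20 = 103
  Event 9 (sale 18): sell min(18,103)=18. stock: 103 - 18 = 85. total_sold = 42
  Event 10 (restock 24): 85 + 24 = 109
Final: stock = 109, total_sold = 42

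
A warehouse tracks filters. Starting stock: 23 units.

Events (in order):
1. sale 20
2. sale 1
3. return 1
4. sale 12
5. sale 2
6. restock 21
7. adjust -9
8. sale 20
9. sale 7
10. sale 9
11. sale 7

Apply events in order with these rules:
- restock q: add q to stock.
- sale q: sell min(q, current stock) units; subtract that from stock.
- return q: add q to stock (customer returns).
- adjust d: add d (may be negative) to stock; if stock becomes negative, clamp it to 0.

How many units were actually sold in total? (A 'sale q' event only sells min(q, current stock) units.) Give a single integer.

Processing events:
Start: stock = 23
  Event 1 (sale 20): sell min(20,23)=20. stock: 23 - 20 = 3. total_sold = 20
  Event 2 (sale 1): sell min(1,3)=1. stock: 3 - 1 = 2. total_sold = 21
  Event 3 (return 1): 2 + 1 = 3
  Event 4 (sale 12): sell min(12,3)=3. stock: 3 - 3 = 0. total_sold = 24
  Event 5 (sale 2): sell min(2,0)=0. stock: 0 - 0 = 0. total_sold = 24
  Event 6 (restock 21): 0 + 21 = 21
  Event 7 (adjust -9): 21 + -9 = 12
  Event 8 (sale 20): sell min(20,12)=12. stock: 12 - 12 = 0. total_sold = 36
  Event 9 (sale 7): sell min(7,0)=0. stock: 0 - 0 = 0. total_sold = 36
  Event 10 (sale 9): sell min(9,0)=0. stock: 0 - 0 = 0. total_sold = 36
  Event 11 (sale 7): sell min(7,0)=0. stock: 0 - 0 = 0. total_sold = 36
Final: stock = 0, total_sold = 36

Answer: 36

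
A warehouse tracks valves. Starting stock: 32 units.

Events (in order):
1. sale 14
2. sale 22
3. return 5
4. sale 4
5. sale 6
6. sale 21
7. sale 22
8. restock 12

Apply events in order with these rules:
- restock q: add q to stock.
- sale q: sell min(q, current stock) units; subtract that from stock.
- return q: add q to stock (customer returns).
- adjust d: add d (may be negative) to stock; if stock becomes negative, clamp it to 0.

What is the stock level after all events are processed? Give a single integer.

Answer: 12

Derivation:
Processing events:
Start: stock = 32
  Event 1 (sale 14): sell min(14,32)=14. stock: 32 - 14 = 18. total_sold = 14
  Event 2 (sale 22): sell min(22,18)=18. stock: 18 - 18 = 0. total_sold = 32
  Event 3 (return 5): 0 + 5 = 5
  Event 4 (sale 4): sell min(4,5)=4. stock: 5 - 4 = 1. total_sold = 36
  Event 5 (sale 6): sell min(6,1)=1. stock: 1 - 1 = 0. total_sold = 37
  Event 6 (sale 21): sell min(21,0)=0. stock: 0 - 0 = 0. total_sold = 37
  Event 7 (sale 22): sell min(22,0)=0. stock: 0 - 0 = 0. total_sold = 37
  Event 8 (restock 12): 0 + 12 = 12
Final: stock = 12, total_sold = 37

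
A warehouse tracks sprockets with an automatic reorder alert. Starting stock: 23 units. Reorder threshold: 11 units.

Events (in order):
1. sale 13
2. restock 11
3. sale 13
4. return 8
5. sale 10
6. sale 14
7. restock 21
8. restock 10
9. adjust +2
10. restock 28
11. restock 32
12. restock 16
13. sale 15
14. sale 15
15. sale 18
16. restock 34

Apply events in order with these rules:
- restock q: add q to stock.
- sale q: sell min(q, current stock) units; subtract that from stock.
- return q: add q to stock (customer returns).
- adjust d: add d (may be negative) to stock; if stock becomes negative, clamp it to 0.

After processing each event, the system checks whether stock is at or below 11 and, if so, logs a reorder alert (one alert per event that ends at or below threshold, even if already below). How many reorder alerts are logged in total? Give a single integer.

Processing events:
Start: stock = 23
  Event 1 (sale 13): sell min(13,23)=13. stock: 23 - 13 = 10. total_sold = 13
  Event 2 (restock 11): 10 + 11 = 21
  Event 3 (sale 13): sell min(13,21)=13. stock: 21 - 13 = 8. total_sold = 26
  Event 4 (return 8): 8 + 8 = 16
  Event 5 (sale 10): sell min(10,16)=10. stock: 16 - 10 = 6. total_sold = 36
  Event 6 (sale 14): sell min(14,6)=6. stock: 6 - 6 = 0. total_sold = 42
  Event 7 (restock 21): 0 + 21 = 21
  Event 8 (restock 10): 21 + 10 = 31
  Event 9 (adjust +2): 31 + 2 = 33
  Event 10 (restock 28): 33 + 28 = 61
  Event 11 (restock 32): 61 + 32 = 93
  Event 12 (restock 16): 93 + 16 = 109
  Event 13 (sale 15): sell min(15,109)=15. stock: 109 - 15 = 94. total_sold = 57
  Event 14 (sale 15): sell min(15,94)=15. stock: 94 - 15 = 79. total_sold = 72
  Event 15 (sale 18): sell min(18,79)=18. stock: 79 - 18 = 61. total_sold = 90
  Event 16 (restock 34): 61 + 34 = 95
Final: stock = 95, total_sold = 90

Checking against threshold 11:
  After event 1: stock=10 <= 11 -> ALERT
  After event 2: stock=21 > 11
  After event 3: stock=8 <= 11 -> ALERT
  After event 4: stock=16 > 11
  After event 5: stock=6 <= 11 -> ALERT
  After event 6: stock=0 <= 11 -> ALERT
  After event 7: stock=21 > 11
  After event 8: stock=31 > 11
  After event 9: stock=33 > 11
  After event 10: stock=61 > 11
  After event 11: stock=93 > 11
  After event 12: stock=109 > 11
  After event 13: stock=94 > 11
  After event 14: stock=79 > 11
  After event 15: stock=61 > 11
  After event 16: stock=95 > 11
Alert events: [1, 3, 5, 6]. Count = 4

Answer: 4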